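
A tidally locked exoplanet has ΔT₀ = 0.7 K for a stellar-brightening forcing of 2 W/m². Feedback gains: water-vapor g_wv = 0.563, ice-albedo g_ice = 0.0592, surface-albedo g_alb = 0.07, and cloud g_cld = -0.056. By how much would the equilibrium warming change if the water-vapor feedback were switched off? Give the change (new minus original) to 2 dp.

-1.17 K

Original: g = 0.6362, ΔT = 0.7/(1−0.6362) = 1.9241 K.
Without water-vapor: g' = 0.0732, ΔT' = 0.7/(1−0.0732) = 0.7553 K.
Change = 0.7553 − 1.9241 = -1.17 K.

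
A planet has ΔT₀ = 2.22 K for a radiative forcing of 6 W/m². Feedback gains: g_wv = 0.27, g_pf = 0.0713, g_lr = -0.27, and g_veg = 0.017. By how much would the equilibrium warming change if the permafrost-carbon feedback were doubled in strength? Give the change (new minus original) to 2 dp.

Original: g = 0.0883, ΔT = 2.22/(1−0.0883) = 2.4350 K.
With doubled permafrost-carbon: g' = 0.1596, ΔT' = 2.22/(1−0.1596) = 2.6416 K.
Change = 2.6416 − 2.4350 = 0.21 K.

0.21 K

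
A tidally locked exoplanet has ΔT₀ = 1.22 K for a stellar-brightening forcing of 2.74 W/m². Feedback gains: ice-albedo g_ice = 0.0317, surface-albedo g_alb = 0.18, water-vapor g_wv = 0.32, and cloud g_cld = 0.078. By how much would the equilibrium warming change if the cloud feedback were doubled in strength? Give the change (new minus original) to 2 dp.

0.78 K

Original: g = 0.6097, ΔT = 1.22/(1−0.6097) = 3.1258 K.
With doubled cloud: g' = 0.6877, ΔT' = 1.22/(1−0.6877) = 3.9065 K.
Change = 3.9065 − 3.1258 = 0.78 K.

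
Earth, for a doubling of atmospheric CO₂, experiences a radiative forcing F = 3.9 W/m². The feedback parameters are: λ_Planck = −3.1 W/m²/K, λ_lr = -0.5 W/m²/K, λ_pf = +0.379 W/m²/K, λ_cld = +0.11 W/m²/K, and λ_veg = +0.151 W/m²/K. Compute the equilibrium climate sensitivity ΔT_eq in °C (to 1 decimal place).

Net feedback parameter λ = (−3.1) + (-0.5) + (+0.379) + (+0.11) + (+0.151) = -2.96 W/m²/K.
ΔT = −F/λ = −3.9/(-2.96) = 1.3 °C.

1.3 °C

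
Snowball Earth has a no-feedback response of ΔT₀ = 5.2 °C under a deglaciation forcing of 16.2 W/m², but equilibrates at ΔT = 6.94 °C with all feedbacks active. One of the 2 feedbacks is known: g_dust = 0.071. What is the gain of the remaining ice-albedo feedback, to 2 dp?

0.18

Amplification A = ΔT/ΔT₀ = 6.94/5.2 = 1.335.
Total gain g = 1 − 1/A = 1 − 1/1.335 = 0.2509.
The known gain is 0.071.
g_ice = 0.2509 − 0.071 = 0.18.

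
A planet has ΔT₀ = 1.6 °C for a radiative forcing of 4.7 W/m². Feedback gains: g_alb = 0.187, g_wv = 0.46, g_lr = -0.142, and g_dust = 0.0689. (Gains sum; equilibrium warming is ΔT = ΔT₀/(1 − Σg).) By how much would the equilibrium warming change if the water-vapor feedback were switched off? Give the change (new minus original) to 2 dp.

Original: g = 0.5739, ΔT = 1.6/(1−0.5739) = 3.7550 °C.
Without water-vapor: g' = 0.1139, ΔT' = 1.6/(1−0.1139) = 1.8057 °C.
Change = 1.8057 − 3.7550 = -1.95 °C.

-1.95 °C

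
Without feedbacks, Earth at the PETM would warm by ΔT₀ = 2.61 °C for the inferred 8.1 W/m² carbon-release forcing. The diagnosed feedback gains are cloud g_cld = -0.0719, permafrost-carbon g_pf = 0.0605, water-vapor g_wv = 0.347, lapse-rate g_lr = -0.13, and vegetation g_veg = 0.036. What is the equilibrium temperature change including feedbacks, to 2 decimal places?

3.44 °C

Total gain g = -0.0719 + 0.0605 + 0.347 − 0.13 + 0.036 = 0.2416.
Amplification A = 1/(1 − 0.2416) = 1.319.
ΔT = 2.61 × 1.319 = 3.44 °C.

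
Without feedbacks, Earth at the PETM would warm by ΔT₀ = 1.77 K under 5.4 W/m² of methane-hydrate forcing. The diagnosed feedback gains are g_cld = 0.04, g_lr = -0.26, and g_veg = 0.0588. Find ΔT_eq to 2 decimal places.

Total gain g = 0.04 − 0.26 + 0.0588 = -0.1612.
Amplification A = 1/(1 + 0.1612) = 0.8612.
ΔT = 1.77 × 0.8612 = 1.52 K.

1.52 K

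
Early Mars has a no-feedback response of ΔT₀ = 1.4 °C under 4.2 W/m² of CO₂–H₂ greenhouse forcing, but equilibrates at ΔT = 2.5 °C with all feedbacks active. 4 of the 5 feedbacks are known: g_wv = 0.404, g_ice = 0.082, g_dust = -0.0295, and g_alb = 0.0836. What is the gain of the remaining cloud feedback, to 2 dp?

-0.10

Amplification A = ΔT/ΔT₀ = 2.5/1.4 = 1.786.
Total gain g = 1 − 1/A = 1 − 1/1.786 = 0.4401.
Known gains sum to 0.404 + 0.082 − 0.0295 + 0.0836 = 0.5401.
g_cld = 0.4401 − 0.5401 = -0.10.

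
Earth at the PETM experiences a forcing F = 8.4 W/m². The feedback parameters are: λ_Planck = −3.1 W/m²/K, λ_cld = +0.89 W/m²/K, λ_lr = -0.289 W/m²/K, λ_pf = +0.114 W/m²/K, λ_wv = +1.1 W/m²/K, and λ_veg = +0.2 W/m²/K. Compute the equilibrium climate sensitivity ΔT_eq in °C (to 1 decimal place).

7.7 °C

Net feedback parameter λ = (−3.1) + (+0.89) + (-0.289) + (+0.114) + (+1.1) + (+0.2) = -1.085 W/m²/K.
ΔT = −F/λ = −8.4/(-1.085) = 7.7 °C.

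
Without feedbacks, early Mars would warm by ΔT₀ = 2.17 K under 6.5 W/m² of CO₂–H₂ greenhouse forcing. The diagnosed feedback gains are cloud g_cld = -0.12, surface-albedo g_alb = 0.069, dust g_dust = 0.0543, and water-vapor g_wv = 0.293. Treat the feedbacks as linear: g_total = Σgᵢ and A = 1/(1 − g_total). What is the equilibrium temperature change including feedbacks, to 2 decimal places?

Total gain g = -0.12 + 0.069 + 0.0543 + 0.293 = 0.2963.
Amplification A = 1/(1 − 0.2963) = 1.421.
ΔT = 2.17 × 1.421 = 3.08 K.

3.08 K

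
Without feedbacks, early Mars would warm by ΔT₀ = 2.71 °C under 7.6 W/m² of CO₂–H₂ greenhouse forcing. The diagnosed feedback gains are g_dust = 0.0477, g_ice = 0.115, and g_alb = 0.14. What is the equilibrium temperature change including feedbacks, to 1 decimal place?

Total gain g = 0.0477 + 0.115 + 0.14 = 0.3027.
Amplification A = 1/(1 − 0.3027) = 1.434.
ΔT = 2.71 × 1.434 = 3.9 °C.

3.9 °C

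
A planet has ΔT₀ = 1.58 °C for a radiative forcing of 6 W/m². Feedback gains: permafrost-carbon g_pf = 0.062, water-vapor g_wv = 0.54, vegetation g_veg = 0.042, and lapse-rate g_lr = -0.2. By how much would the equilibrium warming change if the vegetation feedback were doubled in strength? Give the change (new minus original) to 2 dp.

0.23 °C

Original: g = 0.444, ΔT = 1.58/(1−0.444) = 2.8417 °C.
With doubled vegetation: g' = 0.486, ΔT' = 1.58/(1−0.486) = 3.0739 °C.
Change = 3.0739 − 2.8417 = 0.23 °C.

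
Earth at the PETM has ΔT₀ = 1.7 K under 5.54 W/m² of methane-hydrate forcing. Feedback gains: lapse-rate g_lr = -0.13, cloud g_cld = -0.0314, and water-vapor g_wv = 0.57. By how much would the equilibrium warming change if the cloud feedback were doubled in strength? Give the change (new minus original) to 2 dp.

-0.14 K

Original: g = 0.4086, ΔT = 1.7/(1−0.4086) = 2.8745 K.
With doubled cloud: g' = 0.3772, ΔT' = 1.7/(1−0.3772) = 2.7296 K.
Change = 2.7296 − 2.8745 = -0.14 K.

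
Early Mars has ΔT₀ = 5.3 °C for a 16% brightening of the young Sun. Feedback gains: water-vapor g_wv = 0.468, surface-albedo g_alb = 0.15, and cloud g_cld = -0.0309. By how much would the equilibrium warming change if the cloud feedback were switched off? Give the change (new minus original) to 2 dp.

1.04 °C

Original: g = 0.5871, ΔT = 5.3/(1−0.5871) = 12.8360 °C.
Without cloud: g' = 0.618, ΔT' = 5.3/(1−0.618) = 13.8743 °C.
Change = 13.8743 − 12.8360 = 1.04 °C.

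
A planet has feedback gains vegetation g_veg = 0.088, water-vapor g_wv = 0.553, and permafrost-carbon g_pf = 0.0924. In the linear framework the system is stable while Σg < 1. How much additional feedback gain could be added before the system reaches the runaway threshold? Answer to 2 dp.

Current total gain = 0.088 + 0.553 + 0.0924 = 0.7334.
Margin to runaway = 1 − 0.7334 = 0.27.

0.27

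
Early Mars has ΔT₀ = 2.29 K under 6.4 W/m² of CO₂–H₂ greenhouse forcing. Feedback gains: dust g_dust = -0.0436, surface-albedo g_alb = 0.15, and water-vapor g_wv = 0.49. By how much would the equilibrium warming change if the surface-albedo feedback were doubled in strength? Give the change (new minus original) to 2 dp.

Original: g = 0.5964, ΔT = 2.29/(1−0.5964) = 5.6739 K.
With doubled surface-albedo: g' = 0.7464, ΔT' = 2.29/(1−0.7464) = 9.0300 K.
Change = 9.0300 − 5.6739 = 3.36 K.

3.36 K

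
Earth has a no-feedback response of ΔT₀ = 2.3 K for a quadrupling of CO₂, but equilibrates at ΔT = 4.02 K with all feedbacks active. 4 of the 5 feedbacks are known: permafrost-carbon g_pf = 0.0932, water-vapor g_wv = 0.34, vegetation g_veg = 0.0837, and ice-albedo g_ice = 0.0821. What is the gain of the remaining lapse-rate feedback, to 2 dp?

-0.17

Amplification A = ΔT/ΔT₀ = 4.02/2.3 = 1.748.
Total gain g = 1 − 1/A = 1 − 1/1.748 = 0.4279.
Known gains sum to 0.0932 + 0.34 + 0.0837 + 0.0821 = 0.599.
g_lr = 0.4279 − 0.599 = -0.17.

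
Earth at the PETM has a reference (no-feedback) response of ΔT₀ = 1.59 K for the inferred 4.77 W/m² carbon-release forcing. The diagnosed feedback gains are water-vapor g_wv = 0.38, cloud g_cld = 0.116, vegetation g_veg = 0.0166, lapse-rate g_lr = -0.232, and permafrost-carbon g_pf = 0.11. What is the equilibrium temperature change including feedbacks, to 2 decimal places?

2.61 K

Total gain g = 0.38 + 0.116 + 0.0166 − 0.232 + 0.11 = 0.3906.
Amplification A = 1/(1 − 0.3906) = 1.641.
ΔT = 1.59 × 1.641 = 2.61 K.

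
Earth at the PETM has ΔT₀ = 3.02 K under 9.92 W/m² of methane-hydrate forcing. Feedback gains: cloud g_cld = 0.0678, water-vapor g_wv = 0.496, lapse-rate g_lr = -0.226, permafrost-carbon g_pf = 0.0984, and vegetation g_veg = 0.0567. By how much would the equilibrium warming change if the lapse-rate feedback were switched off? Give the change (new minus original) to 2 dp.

Original: g = 0.4929, ΔT = 3.02/(1−0.4929) = 5.9554 K.
Without lapse-rate: g' = 0.7189, ΔT' = 3.02/(1−0.7189) = 10.7435 K.
Change = 10.7435 − 5.9554 = 4.79 K.

4.79 K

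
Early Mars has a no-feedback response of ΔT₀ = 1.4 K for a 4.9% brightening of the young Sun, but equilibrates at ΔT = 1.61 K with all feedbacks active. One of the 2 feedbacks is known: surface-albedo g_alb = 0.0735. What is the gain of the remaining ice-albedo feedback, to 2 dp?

Amplification A = ΔT/ΔT₀ = 1.61/1.4 = 1.15.
Total gain g = 1 − 1/A = 1 − 1/1.15 = 0.1304.
The known gain is 0.0735.
g_ice = 0.1304 − 0.0735 = 0.06.

0.06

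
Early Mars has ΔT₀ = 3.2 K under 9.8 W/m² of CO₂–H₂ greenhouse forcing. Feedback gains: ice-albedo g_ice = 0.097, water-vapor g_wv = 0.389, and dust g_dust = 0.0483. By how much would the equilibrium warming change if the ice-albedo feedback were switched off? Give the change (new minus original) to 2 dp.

Original: g = 0.5343, ΔT = 3.2/(1−0.5343) = 6.8714 K.
Without ice-albedo: g' = 0.4373, ΔT' = 3.2/(1−0.4373) = 5.6869 K.
Change = 5.6869 − 6.8714 = -1.18 K.

-1.18 K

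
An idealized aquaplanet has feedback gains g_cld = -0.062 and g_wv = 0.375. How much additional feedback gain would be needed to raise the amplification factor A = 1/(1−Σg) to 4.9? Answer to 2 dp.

Current total gain = 0.313.
Target gain for A = 4.9: g* = 1 − 1/4.9 = 0.7959.
Additional gain needed = 0.7959 − 0.313 = 0.48.

0.48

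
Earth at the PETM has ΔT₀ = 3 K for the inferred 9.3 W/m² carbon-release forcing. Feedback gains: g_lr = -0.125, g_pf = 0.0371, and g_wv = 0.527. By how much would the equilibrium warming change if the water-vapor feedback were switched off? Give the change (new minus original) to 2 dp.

Original: g = 0.4391, ΔT = 3/(1−0.4391) = 5.3485 K.
Without water-vapor: g' = -0.0879, ΔT' = 3/(1+0.0879) = 2.7576 K.
Change = 2.7576 − 5.3485 = -2.59 K.

-2.59 K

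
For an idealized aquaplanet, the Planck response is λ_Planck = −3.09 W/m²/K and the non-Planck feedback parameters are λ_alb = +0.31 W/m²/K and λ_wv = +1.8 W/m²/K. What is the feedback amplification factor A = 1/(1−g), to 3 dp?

Convert to gains: g_alb = 0.31/3.09 = 0.1003; g_wv = 1.8/3.09 = 0.5825.
Total gain g = 0.6828.
A = 1/(1 − 0.6828) = 3.153.

3.153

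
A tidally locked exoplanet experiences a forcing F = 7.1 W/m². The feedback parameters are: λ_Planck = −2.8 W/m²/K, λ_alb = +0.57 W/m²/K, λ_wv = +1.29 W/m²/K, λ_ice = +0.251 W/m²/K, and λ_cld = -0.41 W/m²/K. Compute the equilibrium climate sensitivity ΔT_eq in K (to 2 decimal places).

Net feedback parameter λ = (−2.8) + (+0.57) + (+1.29) + (+0.251) + (-0.41) = -1.099 W/m²/K.
ΔT = −F/λ = −7.1/(-1.099) = 6.46 K.

6.46 K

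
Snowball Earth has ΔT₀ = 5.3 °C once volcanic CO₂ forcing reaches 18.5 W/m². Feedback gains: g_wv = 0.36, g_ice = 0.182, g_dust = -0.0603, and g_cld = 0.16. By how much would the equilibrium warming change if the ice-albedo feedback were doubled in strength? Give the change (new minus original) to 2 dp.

Original: g = 0.6417, ΔT = 5.3/(1−0.6417) = 14.7921 °C.
With doubled ice-albedo: g' = 0.8237, ΔT' = 5.3/(1−0.8237) = 30.0624 °C.
Change = 30.0624 − 14.7921 = 15.27 °C.

15.27 °C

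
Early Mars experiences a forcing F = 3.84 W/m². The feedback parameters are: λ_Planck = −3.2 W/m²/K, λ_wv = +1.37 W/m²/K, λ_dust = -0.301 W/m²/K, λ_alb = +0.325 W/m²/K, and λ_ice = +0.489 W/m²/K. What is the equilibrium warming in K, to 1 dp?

Net feedback parameter λ = (−3.2) + (+1.37) + (-0.301) + (+0.325) + (+0.489) = -1.317 W/m²/K.
ΔT = −F/λ = −3.84/(-1.317) = 2.9 K.

2.9 K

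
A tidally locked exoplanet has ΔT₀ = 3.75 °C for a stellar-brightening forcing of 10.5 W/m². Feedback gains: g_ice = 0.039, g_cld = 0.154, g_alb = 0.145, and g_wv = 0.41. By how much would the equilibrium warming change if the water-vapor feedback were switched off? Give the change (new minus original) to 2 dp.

Original: g = 0.748, ΔT = 3.75/(1−0.748) = 14.8810 °C.
Without water-vapor: g' = 0.338, ΔT' = 3.75/(1−0.338) = 5.6647 °C.
Change = 5.6647 − 14.8810 = -9.22 °C.

-9.22 °C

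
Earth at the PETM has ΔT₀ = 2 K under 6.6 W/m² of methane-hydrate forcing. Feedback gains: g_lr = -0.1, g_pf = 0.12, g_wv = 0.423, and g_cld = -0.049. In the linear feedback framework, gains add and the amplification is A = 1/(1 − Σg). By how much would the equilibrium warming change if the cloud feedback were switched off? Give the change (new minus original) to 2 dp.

0.29 K

Original: g = 0.394, ΔT = 2/(1−0.394) = 3.3003 K.
Without cloud: g' = 0.443, ΔT' = 2/(1−0.443) = 3.5907 K.
Change = 3.5907 − 3.3003 = 0.29 K.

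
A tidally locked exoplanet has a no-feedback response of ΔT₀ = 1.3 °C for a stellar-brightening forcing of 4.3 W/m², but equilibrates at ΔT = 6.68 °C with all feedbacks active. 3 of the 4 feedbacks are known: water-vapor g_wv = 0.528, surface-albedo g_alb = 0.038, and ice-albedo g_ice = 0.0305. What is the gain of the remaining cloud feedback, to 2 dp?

Amplification A = ΔT/ΔT₀ = 6.68/1.3 = 5.138.
Total gain g = 1 − 1/A = 1 − 1/5.138 = 0.8054.
Known gains sum to 0.528 + 0.038 + 0.0305 = 0.5965.
g_cld = 0.8054 − 0.5965 = 0.21.

0.21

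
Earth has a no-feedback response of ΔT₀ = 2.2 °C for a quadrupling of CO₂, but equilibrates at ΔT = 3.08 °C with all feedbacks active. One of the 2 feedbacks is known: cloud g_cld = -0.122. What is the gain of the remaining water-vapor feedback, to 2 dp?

Amplification A = ΔT/ΔT₀ = 3.08/2.2 = 1.4.
Total gain g = 1 − 1/A = 1 − 1/1.4 = 0.2857.
The known gain is -0.122.
g_wv = 0.2857 + 0.122 = 0.41.

0.41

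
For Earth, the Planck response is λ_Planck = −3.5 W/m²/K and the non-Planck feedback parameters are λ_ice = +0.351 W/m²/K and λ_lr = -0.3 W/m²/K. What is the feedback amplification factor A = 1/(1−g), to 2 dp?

Convert to gains: g_ice = 0.351/3.5 = 0.1003; g_lr = -0.3/3.5 = -0.08571.
Total gain g = 0.01459.
A = 1/(1 − 0.01459) = 1.01.

1.01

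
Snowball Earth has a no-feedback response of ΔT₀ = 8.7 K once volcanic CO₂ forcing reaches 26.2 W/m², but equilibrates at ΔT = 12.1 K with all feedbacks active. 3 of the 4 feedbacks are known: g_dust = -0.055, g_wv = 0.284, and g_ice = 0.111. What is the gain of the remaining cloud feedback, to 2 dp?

-0.06

Amplification A = ΔT/ΔT₀ = 12.1/8.7 = 1.391.
Total gain g = 1 − 1/A = 1 − 1/1.391 = 0.2811.
Known gains sum to -0.055 + 0.284 + 0.111 = 0.34.
g_cld = 0.2811 − 0.34 = -0.06.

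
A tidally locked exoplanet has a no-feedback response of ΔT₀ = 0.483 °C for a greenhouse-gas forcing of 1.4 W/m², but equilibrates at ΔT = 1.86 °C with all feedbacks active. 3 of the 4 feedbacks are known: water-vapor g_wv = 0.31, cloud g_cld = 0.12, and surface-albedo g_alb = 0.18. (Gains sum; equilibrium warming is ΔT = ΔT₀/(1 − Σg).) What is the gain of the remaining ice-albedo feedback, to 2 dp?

Amplification A = ΔT/ΔT₀ = 1.86/0.483 = 3.851.
Total gain g = 1 − 1/A = 1 − 1/3.851 = 0.7403.
Known gains sum to 0.31 + 0.12 + 0.18 = 0.61.
g_ice = 0.7403 − 0.61 = 0.13.

0.13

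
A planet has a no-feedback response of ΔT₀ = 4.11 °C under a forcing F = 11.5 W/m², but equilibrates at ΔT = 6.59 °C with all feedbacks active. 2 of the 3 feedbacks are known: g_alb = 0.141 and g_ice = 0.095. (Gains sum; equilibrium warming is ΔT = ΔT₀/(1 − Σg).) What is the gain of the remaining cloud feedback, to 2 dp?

Amplification A = ΔT/ΔT₀ = 6.59/4.11 = 1.603.
Total gain g = 1 − 1/A = 1 − 1/1.603 = 0.3762.
Known gains sum to 0.141 + 0.095 = 0.236.
g_cld = 0.3762 − 0.236 = 0.14.

0.14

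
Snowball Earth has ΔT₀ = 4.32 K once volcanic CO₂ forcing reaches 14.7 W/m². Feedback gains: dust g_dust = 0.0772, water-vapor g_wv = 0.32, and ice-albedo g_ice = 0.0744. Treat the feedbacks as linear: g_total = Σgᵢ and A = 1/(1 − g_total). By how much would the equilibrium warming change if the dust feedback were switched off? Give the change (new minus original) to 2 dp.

-1.04 K

Original: g = 0.4716, ΔT = 4.32/(1−0.4716) = 8.1756 K.
Without dust: g' = 0.3944, ΔT' = 4.32/(1−0.3944) = 7.1334 K.
Change = 7.1334 − 8.1756 = -1.04 K.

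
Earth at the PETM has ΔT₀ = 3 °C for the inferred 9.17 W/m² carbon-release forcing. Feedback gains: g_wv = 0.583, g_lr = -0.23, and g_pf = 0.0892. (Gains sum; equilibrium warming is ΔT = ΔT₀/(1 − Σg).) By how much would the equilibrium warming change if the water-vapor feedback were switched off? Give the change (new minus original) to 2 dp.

Original: g = 0.4422, ΔT = 3/(1−0.4422) = 5.3783 °C.
Without water-vapor: g' = -0.1408, ΔT' = 3/(1+0.1408) = 2.6297 °C.
Change = 2.6297 − 5.3783 = -2.75 °C.

-2.75 °C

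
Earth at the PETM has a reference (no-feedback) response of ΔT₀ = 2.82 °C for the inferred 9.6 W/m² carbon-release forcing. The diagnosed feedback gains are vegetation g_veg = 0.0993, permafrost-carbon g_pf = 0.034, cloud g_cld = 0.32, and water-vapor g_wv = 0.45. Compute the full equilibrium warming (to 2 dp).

Total gain g = 0.0993 + 0.034 + 0.32 + 0.45 = 0.9033.
Amplification A = 1/(1 − 0.9033) = 10.34.
ΔT = 2.82 × 10.34 = 29.16 °C.

29.16 °C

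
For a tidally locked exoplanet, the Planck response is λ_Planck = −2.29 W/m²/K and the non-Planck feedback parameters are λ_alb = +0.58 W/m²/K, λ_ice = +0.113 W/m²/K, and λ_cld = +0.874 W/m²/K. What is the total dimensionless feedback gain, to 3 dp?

Convert to gains: g_alb = 0.58/2.29 = 0.2533; g_ice = 0.113/2.29 = 0.04934; g_cld = 0.874/2.29 = 0.3817.
Total gain g = 0.68434.

0.684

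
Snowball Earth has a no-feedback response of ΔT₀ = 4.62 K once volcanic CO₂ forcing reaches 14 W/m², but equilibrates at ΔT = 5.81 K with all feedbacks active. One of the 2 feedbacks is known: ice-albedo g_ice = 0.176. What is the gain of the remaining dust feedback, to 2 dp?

Amplification A = ΔT/ΔT₀ = 5.81/4.62 = 1.258.
Total gain g = 1 − 1/A = 1 − 1/1.258 = 0.2051.
The known gain is 0.176.
g_dust = 0.2051 − 0.176 = 0.03.

0.03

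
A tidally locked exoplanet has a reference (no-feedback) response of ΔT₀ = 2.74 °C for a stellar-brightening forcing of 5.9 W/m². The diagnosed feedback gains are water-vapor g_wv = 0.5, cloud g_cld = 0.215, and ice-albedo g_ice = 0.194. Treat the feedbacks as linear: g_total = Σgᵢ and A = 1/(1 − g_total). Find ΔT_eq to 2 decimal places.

30.11 °C

Total gain g = 0.5 + 0.215 + 0.194 = 0.909.
Amplification A = 1/(1 − 0.909) = 10.99.
ΔT = 2.74 × 10.99 = 30.11 °C.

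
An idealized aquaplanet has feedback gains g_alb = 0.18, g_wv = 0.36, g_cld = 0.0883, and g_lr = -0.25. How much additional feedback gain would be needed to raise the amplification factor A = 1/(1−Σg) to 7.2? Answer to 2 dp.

Current total gain = 0.3783.
Target gain for A = 7.2: g* = 1 − 1/7.2 = 0.8611.
Additional gain needed = 0.8611 − 0.3783 = 0.48.

0.48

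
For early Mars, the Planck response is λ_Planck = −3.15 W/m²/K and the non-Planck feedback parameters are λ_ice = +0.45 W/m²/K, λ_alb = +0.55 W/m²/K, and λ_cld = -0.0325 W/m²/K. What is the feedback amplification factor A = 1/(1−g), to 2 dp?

Convert to gains: g_ice = 0.45/3.15 = 0.1429; g_alb = 0.55/3.15 = 0.1746; g_cld = -0.0325/3.15 = -0.01032.
Total gain g = 0.30718.
A = 1/(1 − 0.30718) = 1.44.

1.44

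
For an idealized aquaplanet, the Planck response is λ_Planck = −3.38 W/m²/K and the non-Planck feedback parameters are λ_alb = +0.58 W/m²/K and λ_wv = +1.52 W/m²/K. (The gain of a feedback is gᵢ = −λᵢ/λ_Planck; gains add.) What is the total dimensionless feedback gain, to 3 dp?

0.621

Convert to gains: g_alb = 0.58/3.38 = 0.1716; g_wv = 1.52/3.38 = 0.4497.
Total gain g = 0.6213.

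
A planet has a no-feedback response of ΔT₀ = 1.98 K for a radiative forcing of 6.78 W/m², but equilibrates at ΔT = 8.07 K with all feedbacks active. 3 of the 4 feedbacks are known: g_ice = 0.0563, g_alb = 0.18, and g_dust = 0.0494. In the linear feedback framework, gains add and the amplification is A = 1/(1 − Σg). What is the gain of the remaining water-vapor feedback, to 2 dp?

0.47

Amplification A = ΔT/ΔT₀ = 8.07/1.98 = 4.076.
Total gain g = 1 − 1/A = 1 − 1/4.076 = 0.7547.
Known gains sum to 0.0563 + 0.18 + 0.0494 = 0.2857.
g_wv = 0.7547 − 0.2857 = 0.47.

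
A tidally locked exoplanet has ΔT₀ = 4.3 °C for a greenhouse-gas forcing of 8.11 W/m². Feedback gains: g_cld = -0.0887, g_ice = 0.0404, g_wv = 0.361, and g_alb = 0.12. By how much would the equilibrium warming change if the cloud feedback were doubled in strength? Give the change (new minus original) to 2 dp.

-1.02 °C

Original: g = 0.4327, ΔT = 4.3/(1−0.4327) = 7.5798 °C.
With doubled cloud: g' = 0.344, ΔT' = 4.3/(1−0.344) = 6.5549 °C.
Change = 6.5549 − 7.5798 = -1.02 °C.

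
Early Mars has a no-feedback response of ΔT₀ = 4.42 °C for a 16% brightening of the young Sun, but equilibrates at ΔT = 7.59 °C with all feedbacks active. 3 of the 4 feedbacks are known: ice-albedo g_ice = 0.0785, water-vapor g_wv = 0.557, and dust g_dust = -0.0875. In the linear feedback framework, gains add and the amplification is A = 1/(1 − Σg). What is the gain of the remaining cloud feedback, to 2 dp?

Amplification A = ΔT/ΔT₀ = 7.59/4.42 = 1.717.
Total gain g = 1 − 1/A = 1 − 1/1.717 = 0.4176.
Known gains sum to 0.0785 + 0.557 − 0.0875 = 0.548.
g_cld = 0.4176 − 0.548 = -0.13.

-0.13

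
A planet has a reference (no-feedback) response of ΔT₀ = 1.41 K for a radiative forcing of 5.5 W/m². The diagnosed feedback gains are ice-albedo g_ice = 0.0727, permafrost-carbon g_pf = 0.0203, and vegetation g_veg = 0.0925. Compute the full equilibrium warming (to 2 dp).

1.73 K

Total gain g = 0.0727 + 0.0203 + 0.0925 = 0.1855.
Amplification A = 1/(1 − 0.1855) = 1.228.
ΔT = 1.41 × 1.228 = 1.73 K.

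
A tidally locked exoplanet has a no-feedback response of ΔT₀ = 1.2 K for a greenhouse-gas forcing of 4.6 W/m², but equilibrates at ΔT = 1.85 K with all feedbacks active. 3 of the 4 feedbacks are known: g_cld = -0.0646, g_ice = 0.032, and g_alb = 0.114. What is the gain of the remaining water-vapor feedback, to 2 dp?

0.27

Amplification A = ΔT/ΔT₀ = 1.85/1.2 = 1.542.
Total gain g = 1 − 1/A = 1 − 1/1.542 = 0.3515.
Known gains sum to -0.0646 + 0.032 + 0.114 = 0.0814.
g_wv = 0.3515 − 0.0814 = 0.27.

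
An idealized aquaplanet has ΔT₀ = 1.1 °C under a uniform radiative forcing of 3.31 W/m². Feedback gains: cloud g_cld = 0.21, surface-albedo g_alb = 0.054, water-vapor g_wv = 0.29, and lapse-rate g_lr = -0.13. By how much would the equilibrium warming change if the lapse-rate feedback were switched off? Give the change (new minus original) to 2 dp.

0.56 °C

Original: g = 0.424, ΔT = 1.1/(1−0.424) = 1.9097 °C.
Without lapse-rate: g' = 0.554, ΔT' = 1.1/(1−0.554) = 2.4664 °C.
Change = 2.4664 − 1.9097 = 0.56 °C.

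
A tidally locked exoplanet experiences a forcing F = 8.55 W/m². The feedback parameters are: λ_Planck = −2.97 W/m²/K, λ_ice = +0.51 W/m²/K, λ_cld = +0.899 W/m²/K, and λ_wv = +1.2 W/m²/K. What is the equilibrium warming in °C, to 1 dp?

Net feedback parameter λ = (−2.97) + (+0.51) + (+0.899) + (+1.2) = -0.361 W/m²/K.
ΔT = −F/λ = −8.55/(-0.361) = 23.7 °C.

23.7 °C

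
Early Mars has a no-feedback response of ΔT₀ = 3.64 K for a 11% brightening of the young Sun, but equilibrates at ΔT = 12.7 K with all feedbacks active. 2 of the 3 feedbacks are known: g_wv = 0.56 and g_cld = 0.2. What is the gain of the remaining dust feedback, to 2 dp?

Amplification A = ΔT/ΔT₀ = 12.7/3.64 = 3.489.
Total gain g = 1 − 1/A = 1 − 1/3.489 = 0.7134.
Known gains sum to 0.56 + 0.2 = 0.76.
g_dust = 0.7134 − 0.76 = -0.05.

-0.05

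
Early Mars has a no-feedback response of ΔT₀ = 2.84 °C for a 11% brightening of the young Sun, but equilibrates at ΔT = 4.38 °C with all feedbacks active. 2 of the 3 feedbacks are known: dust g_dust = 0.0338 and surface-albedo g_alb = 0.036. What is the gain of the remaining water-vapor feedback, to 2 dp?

0.28

Amplification A = ΔT/ΔT₀ = 4.38/2.84 = 1.542.
Total gain g = 1 − 1/A = 1 − 1/1.542 = 0.3515.
Known gains sum to 0.0338 + 0.036 = 0.0698.
g_wv = 0.3515 − 0.0698 = 0.28.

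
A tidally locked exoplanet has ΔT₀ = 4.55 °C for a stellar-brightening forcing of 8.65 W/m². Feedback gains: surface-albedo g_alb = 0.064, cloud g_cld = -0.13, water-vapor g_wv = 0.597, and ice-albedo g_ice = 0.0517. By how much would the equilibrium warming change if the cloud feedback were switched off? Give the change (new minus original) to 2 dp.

4.93 °C

Original: g = 0.5827, ΔT = 4.55/(1−0.5827) = 10.9034 °C.
Without cloud: g' = 0.7127, ΔT' = 4.55/(1−0.7127) = 15.8371 °C.
Change = 15.8371 − 10.9034 = 4.93 °C.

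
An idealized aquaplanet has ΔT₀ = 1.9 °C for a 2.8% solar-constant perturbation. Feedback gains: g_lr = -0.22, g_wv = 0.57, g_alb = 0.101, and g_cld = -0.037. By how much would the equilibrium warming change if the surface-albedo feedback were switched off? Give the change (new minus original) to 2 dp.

Original: g = 0.414, ΔT = 1.9/(1−0.414) = 3.2423 °C.
Without surface-albedo: g' = 0.313, ΔT' = 1.9/(1−0.313) = 2.7656 °C.
Change = 2.7656 − 3.2423 = -0.48 °C.

-0.48 °C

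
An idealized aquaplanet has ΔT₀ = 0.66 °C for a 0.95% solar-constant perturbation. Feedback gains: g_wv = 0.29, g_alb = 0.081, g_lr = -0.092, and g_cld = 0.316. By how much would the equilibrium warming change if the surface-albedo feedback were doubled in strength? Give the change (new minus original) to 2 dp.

Original: g = 0.595, ΔT = 0.66/(1−0.595) = 1.6296 °C.
With doubled surface-albedo: g' = 0.676, ΔT' = 0.66/(1−0.676) = 2.0370 °C.
Change = 2.0370 − 1.6296 = 0.41 °C.

0.41 °C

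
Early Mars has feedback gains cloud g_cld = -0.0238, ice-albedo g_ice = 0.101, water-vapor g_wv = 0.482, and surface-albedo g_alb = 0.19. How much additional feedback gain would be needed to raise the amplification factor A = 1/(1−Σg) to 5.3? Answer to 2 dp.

0.06

Current total gain = 0.7492.
Target gain for A = 5.3: g* = 1 − 1/5.3 = 0.8113.
Additional gain needed = 0.8113 − 0.7492 = 0.06.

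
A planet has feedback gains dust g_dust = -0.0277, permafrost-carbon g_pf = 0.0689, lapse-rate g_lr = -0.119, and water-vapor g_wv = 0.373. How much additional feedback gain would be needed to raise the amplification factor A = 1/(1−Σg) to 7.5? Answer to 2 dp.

Current total gain = 0.2952.
Target gain for A = 7.5: g* = 1 − 1/7.5 = 0.8667.
Additional gain needed = 0.8667 − 0.2952 = 0.57.

0.57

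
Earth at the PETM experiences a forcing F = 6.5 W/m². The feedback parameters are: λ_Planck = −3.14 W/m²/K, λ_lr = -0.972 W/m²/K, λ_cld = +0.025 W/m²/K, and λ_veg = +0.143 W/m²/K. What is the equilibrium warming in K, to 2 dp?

1.65 K

Net feedback parameter λ = (−3.14) + (-0.972) + (+0.025) + (+0.143) = -3.944 W/m²/K.
ΔT = −F/λ = −6.5/(-3.944) = 1.65 K.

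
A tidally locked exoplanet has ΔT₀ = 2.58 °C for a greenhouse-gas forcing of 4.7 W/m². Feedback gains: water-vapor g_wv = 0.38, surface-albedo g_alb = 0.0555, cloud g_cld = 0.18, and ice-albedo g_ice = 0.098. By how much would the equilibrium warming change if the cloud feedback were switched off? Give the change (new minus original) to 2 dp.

-3.47 °C

Original: g = 0.7135, ΔT = 2.58/(1−0.7135) = 9.0052 °C.
Without cloud: g' = 0.5335, ΔT' = 2.58/(1−0.5335) = 5.5305 °C.
Change = 5.5305 − 9.0052 = -3.47 °C.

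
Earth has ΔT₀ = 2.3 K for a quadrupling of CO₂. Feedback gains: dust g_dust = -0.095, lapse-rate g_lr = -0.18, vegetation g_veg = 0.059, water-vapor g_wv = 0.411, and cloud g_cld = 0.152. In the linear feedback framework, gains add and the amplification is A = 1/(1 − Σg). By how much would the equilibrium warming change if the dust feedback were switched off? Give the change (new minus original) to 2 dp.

Original: g = 0.347, ΔT = 2.3/(1−0.347) = 3.5222 K.
Without dust: g' = 0.442, ΔT' = 2.3/(1−0.442) = 4.1219 K.
Change = 4.1219 − 3.5222 = 0.60 K.

0.60 K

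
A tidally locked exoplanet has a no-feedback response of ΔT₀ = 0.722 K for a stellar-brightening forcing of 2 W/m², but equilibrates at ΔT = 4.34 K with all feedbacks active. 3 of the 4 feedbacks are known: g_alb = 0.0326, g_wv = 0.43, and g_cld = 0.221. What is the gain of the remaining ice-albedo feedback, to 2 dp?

0.15

Amplification A = ΔT/ΔT₀ = 4.34/0.722 = 6.011.
Total gain g = 1 − 1/A = 1 − 1/6.011 = 0.8336.
Known gains sum to 0.0326 + 0.43 + 0.221 = 0.6836.
g_ice = 0.8336 − 0.6836 = 0.15.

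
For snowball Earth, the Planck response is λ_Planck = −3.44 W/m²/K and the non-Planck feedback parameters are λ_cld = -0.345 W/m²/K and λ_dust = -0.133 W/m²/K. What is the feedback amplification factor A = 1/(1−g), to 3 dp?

0.878

Convert to gains: g_cld = -0.345/3.44 = -0.1003; g_dust = -0.133/3.44 = -0.03866.
Total gain g = -0.13896.
A = 1/(1 + 0.13896) = 0.878.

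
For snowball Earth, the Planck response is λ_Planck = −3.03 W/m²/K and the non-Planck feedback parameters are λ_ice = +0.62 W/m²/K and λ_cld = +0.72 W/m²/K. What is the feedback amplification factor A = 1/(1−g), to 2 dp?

Convert to gains: g_ice = 0.62/3.03 = 0.2046; g_cld = 0.72/3.03 = 0.2376.
Total gain g = 0.4422.
A = 1/(1 − 0.4422) = 1.79.

1.79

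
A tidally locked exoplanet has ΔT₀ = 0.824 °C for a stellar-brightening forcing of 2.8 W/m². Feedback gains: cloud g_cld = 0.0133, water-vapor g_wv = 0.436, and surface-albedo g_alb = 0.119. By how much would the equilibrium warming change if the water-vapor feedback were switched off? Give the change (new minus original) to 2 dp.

Original: g = 0.5683, ΔT = 0.824/(1−0.5683) = 1.9087 °C.
Without water-vapor: g' = 0.1323, ΔT' = 0.824/(1−0.1323) = 0.9496 °C.
Change = 0.9496 − 1.9087 = -0.96 °C.

-0.96 °C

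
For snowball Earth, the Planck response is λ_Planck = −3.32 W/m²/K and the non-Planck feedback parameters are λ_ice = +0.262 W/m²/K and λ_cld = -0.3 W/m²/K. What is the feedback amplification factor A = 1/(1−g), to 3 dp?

Convert to gains: g_ice = 0.262/3.32 = 0.07892; g_cld = -0.3/3.32 = -0.09036.
Total gain g = -0.01144.
A = 1/(1 + 0.01144) = 0.989.

0.989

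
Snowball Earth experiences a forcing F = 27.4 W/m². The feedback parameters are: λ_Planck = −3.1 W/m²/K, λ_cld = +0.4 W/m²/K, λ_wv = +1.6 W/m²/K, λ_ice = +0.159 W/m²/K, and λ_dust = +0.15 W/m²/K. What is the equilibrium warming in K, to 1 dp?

Net feedback parameter λ = (−3.1) + (+0.4) + (+1.6) + (+0.159) + (+0.15) = -0.791 W/m²/K.
ΔT = −F/λ = −27.4/(-0.791) = 34.6 K.

34.6 K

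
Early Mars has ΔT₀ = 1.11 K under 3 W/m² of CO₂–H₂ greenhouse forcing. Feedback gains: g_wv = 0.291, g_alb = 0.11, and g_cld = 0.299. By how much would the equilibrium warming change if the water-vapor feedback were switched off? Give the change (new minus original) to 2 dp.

-1.82 K

Original: g = 0.7, ΔT = 1.11/(1−0.7) = 3.7000 K.
Without water-vapor: g' = 0.409, ΔT' = 1.11/(1−0.409) = 1.8782 K.
Change = 1.8782 − 3.7000 = -1.82 K.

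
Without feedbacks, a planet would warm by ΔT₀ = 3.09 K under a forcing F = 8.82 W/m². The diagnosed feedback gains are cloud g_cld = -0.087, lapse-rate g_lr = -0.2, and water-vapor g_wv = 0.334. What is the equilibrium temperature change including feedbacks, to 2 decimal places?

3.24 K

Total gain g = -0.087 − 0.2 + 0.334 = 0.047.
Amplification A = 1/(1 − 0.047) = 1.049.
ΔT = 3.09 × 1.049 = 3.24 K.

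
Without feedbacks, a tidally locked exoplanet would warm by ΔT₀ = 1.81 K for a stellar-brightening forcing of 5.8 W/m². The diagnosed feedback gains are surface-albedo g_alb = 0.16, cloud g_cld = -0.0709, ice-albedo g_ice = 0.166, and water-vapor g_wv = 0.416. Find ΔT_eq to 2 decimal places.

5.50 K

Total gain g = 0.16 − 0.0709 + 0.166 + 0.416 = 0.6711.
Amplification A = 1/(1 − 0.6711) = 3.04.
ΔT = 1.81 × 3.04 = 5.50 K.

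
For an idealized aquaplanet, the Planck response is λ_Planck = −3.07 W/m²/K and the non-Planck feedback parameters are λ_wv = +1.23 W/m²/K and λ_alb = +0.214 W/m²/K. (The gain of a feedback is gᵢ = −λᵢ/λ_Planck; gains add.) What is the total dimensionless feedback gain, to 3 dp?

Convert to gains: g_wv = 1.23/3.07 = 0.4007; g_alb = 0.214/3.07 = 0.06971.
Total gain g = 0.47041.

0.470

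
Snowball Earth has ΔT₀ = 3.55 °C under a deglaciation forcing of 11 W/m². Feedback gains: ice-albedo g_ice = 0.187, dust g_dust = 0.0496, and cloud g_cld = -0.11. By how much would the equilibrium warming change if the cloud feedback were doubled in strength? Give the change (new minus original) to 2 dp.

-0.45 °C

Original: g = 0.1266, ΔT = 3.55/(1−0.1266) = 4.0646 °C.
With doubled cloud: g' = 0.0166, ΔT' = 3.55/(1−0.0166) = 3.6099 °C.
Change = 3.6099 − 4.0646 = -0.45 °C.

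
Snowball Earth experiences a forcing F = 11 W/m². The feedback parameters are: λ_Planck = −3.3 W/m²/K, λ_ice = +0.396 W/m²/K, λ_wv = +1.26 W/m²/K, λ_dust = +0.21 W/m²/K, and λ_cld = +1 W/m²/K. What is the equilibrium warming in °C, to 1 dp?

Net feedback parameter λ = (−3.3) + (+0.396) + (+1.26) + (+0.21) + (+1) = -0.434 W/m²/K.
ΔT = −F/λ = −11/(-0.434) = 25.3 °C.

25.3 °C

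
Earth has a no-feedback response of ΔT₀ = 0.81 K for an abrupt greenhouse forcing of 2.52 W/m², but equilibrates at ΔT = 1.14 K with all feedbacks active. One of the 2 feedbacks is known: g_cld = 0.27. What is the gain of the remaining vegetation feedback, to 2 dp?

0.02

Amplification A = ΔT/ΔT₀ = 1.14/0.81 = 1.407.
Total gain g = 1 − 1/A = 1 − 1/1.407 = 0.2893.
The known gain is 0.27.
g_veg = 0.2893 − 0.27 = 0.02.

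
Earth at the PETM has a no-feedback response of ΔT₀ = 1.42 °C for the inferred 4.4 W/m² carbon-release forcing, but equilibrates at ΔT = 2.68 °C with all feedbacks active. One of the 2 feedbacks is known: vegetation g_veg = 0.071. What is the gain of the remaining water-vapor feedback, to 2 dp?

Amplification A = ΔT/ΔT₀ = 2.68/1.42 = 1.887.
Total gain g = 1 − 1/A = 1 − 1/1.887 = 0.4701.
The known gain is 0.071.
g_wv = 0.4701 − 0.071 = 0.40.

0.40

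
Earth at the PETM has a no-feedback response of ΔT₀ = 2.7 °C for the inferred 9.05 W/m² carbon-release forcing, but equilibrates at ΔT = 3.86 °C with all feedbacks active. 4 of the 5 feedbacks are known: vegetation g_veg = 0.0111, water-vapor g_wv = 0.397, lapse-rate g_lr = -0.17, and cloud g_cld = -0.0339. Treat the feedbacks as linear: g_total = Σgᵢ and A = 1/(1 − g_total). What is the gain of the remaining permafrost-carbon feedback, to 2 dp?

Amplification A = ΔT/ΔT₀ = 3.86/2.7 = 1.43.
Total gain g = 1 − 1/A = 1 − 1/1.43 = 0.3007.
Known gains sum to 0.0111 + 0.397 − 0.17 − 0.0339 = 0.2042.
g_pf = 0.3007 − 0.2042 = 0.10.

0.10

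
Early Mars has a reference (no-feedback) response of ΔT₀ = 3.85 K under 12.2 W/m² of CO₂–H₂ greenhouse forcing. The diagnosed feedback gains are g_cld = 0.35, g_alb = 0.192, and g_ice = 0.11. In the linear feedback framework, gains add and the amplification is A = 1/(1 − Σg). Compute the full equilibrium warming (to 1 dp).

11.1 K

Total gain g = 0.35 + 0.192 + 0.11 = 0.652.
Amplification A = 1/(1 − 0.652) = 2.874.
ΔT = 3.85 × 2.874 = 11.1 K.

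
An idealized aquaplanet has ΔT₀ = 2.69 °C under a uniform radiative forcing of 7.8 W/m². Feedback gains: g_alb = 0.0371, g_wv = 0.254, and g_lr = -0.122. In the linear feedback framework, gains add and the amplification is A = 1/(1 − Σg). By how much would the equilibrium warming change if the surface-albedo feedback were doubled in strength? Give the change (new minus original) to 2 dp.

Original: g = 0.1691, ΔT = 2.69/(1−0.1691) = 3.2375 °C.
With doubled surface-albedo: g' = 0.2062, ΔT' = 2.69/(1−0.2062) = 3.3888 °C.
Change = 3.3888 − 3.2375 = 0.15 °C.

0.15 °C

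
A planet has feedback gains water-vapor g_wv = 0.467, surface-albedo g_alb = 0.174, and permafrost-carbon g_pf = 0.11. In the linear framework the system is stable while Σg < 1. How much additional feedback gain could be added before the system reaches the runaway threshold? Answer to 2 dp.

Current total gain = 0.467 + 0.174 + 0.11 = 0.751.
Margin to runaway = 1 − 0.751 = 0.25.

0.25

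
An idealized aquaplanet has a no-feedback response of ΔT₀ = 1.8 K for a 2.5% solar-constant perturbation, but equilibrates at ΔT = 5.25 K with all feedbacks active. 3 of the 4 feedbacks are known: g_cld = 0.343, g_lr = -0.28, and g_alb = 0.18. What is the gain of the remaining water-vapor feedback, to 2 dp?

0.41

Amplification A = ΔT/ΔT₀ = 5.25/1.8 = 2.917.
Total gain g = 1 − 1/A = 1 − 1/2.917 = 0.6572.
Known gains sum to 0.343 − 0.28 + 0.18 = 0.243.
g_wv = 0.6572 − 0.243 = 0.41.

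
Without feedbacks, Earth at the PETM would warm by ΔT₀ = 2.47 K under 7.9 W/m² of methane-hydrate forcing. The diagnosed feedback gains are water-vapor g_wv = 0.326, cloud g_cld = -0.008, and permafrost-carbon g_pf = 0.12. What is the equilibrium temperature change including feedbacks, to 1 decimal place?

4.4 K

Total gain g = 0.326 − 0.008 + 0.12 = 0.438.
Amplification A = 1/(1 − 0.438) = 1.779.
ΔT = 2.47 × 1.779 = 4.4 K.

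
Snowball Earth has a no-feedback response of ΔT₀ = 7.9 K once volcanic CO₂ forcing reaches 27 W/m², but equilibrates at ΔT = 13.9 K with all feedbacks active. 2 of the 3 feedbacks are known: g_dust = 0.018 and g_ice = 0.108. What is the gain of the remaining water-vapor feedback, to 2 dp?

0.31

Amplification A = ΔT/ΔT₀ = 13.9/7.9 = 1.759.
Total gain g = 1 − 1/A = 1 − 1/1.759 = 0.4315.
Known gains sum to 0.018 + 0.108 = 0.126.
g_wv = 0.4315 − 0.126 = 0.31.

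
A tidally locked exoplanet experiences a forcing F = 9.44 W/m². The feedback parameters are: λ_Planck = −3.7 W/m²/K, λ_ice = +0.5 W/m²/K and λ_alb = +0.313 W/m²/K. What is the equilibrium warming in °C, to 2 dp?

3.27 °C

Net feedback parameter λ = (−3.7) + (+0.5) + (+0.313) = -2.887 W/m²/K.
ΔT = −F/λ = −9.44/(-2.887) = 3.27 °C.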